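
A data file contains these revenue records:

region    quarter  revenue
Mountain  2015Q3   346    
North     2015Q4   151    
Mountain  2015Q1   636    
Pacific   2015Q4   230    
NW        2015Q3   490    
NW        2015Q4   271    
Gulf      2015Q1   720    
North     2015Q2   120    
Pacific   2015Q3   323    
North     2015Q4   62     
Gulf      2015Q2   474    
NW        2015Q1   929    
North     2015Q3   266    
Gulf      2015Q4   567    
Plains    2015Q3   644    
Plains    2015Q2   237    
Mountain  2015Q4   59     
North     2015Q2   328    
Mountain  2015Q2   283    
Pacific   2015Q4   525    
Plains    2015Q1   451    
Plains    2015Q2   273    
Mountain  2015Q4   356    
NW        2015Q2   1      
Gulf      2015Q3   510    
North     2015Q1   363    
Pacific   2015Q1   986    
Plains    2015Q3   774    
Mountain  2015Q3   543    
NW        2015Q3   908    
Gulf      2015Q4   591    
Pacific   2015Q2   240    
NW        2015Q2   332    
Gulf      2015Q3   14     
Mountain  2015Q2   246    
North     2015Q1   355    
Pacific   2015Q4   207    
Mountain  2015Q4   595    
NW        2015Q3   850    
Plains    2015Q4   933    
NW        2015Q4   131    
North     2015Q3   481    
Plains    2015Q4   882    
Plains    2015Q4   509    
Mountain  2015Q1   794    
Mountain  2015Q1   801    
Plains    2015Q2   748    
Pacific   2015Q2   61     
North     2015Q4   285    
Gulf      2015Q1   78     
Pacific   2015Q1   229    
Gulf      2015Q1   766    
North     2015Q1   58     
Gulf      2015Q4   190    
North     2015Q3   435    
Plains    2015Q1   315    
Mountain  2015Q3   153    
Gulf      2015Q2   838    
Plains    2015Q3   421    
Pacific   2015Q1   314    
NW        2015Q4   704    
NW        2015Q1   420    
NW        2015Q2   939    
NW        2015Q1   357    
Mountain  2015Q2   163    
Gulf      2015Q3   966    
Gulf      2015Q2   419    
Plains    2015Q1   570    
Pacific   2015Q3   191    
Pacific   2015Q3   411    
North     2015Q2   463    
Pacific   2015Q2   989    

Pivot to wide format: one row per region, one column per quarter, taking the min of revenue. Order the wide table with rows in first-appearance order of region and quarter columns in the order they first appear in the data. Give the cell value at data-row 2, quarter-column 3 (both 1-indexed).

58

With rows in first-appearance order of region, row 2 is region=North. quarter columns in first-appearance order: 2015Q3, 2015Q4, 2015Q1, 2015Q2; column 3 is 2015Q1.
Long rows with region=North, quarter=2015Q1: min(363, 355, 58) = 58.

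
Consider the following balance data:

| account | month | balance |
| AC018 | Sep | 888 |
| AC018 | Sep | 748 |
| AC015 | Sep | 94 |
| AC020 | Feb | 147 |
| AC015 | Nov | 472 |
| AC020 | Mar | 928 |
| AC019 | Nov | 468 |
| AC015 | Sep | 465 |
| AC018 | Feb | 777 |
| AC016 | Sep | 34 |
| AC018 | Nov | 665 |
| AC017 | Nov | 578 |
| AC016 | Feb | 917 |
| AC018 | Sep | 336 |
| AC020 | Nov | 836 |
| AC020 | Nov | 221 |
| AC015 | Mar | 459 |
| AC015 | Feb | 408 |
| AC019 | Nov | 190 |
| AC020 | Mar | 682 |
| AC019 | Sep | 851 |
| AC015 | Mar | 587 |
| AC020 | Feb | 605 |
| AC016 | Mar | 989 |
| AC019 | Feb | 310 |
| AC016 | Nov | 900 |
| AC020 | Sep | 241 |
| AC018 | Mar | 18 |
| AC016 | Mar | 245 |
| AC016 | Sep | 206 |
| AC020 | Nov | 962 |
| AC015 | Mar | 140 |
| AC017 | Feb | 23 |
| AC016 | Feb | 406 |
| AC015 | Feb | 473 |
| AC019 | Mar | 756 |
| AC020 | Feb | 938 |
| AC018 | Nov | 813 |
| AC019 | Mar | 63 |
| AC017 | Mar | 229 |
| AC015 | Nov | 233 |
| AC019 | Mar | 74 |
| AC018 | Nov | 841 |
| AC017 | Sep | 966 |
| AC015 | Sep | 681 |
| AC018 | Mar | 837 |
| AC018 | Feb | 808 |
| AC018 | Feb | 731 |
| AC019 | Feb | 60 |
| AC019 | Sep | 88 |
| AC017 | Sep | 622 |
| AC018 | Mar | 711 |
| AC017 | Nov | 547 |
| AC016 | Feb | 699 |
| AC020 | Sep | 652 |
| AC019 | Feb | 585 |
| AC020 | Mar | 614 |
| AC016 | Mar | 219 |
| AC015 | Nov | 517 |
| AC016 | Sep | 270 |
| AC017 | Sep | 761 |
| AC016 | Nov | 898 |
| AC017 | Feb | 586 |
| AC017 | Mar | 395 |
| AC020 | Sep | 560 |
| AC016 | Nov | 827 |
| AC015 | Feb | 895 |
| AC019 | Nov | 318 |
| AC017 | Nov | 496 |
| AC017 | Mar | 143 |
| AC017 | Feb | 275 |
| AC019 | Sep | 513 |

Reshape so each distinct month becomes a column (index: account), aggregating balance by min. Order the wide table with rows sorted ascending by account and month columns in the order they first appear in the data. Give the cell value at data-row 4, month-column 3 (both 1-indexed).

665

With rows sorted ascending by account, row 4 is account=AC018. month columns in first-appearance order: Sep, Feb, Nov, Mar; column 3 is Nov.
Long rows with account=AC018, month=Nov: min(665, 813, 841) = 665.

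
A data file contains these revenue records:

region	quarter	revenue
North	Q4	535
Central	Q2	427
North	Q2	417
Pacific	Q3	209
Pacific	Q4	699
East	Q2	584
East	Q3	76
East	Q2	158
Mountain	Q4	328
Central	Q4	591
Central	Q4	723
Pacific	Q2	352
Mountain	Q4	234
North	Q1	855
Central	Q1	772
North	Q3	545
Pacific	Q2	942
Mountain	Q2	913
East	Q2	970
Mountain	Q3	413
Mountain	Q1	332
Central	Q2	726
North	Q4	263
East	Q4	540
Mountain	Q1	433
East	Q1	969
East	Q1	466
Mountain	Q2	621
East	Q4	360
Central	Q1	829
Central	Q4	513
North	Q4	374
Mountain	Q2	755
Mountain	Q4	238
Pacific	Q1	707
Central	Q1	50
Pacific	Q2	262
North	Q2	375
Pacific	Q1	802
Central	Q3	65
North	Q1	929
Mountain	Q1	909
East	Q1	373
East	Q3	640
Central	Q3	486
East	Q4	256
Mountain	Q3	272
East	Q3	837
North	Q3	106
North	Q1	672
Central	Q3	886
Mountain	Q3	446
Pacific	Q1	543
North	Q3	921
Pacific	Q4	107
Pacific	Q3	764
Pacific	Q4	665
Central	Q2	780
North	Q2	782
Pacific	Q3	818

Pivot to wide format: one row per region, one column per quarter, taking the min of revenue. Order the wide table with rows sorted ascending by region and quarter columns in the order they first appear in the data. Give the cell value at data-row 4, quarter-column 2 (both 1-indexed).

With rows sorted ascending by region, row 4 is region=North. quarter columns in first-appearance order: Q4, Q2, Q3, Q1; column 2 is Q2.
Long rows with region=North, quarter=Q2: min(417, 375, 782) = 375.

375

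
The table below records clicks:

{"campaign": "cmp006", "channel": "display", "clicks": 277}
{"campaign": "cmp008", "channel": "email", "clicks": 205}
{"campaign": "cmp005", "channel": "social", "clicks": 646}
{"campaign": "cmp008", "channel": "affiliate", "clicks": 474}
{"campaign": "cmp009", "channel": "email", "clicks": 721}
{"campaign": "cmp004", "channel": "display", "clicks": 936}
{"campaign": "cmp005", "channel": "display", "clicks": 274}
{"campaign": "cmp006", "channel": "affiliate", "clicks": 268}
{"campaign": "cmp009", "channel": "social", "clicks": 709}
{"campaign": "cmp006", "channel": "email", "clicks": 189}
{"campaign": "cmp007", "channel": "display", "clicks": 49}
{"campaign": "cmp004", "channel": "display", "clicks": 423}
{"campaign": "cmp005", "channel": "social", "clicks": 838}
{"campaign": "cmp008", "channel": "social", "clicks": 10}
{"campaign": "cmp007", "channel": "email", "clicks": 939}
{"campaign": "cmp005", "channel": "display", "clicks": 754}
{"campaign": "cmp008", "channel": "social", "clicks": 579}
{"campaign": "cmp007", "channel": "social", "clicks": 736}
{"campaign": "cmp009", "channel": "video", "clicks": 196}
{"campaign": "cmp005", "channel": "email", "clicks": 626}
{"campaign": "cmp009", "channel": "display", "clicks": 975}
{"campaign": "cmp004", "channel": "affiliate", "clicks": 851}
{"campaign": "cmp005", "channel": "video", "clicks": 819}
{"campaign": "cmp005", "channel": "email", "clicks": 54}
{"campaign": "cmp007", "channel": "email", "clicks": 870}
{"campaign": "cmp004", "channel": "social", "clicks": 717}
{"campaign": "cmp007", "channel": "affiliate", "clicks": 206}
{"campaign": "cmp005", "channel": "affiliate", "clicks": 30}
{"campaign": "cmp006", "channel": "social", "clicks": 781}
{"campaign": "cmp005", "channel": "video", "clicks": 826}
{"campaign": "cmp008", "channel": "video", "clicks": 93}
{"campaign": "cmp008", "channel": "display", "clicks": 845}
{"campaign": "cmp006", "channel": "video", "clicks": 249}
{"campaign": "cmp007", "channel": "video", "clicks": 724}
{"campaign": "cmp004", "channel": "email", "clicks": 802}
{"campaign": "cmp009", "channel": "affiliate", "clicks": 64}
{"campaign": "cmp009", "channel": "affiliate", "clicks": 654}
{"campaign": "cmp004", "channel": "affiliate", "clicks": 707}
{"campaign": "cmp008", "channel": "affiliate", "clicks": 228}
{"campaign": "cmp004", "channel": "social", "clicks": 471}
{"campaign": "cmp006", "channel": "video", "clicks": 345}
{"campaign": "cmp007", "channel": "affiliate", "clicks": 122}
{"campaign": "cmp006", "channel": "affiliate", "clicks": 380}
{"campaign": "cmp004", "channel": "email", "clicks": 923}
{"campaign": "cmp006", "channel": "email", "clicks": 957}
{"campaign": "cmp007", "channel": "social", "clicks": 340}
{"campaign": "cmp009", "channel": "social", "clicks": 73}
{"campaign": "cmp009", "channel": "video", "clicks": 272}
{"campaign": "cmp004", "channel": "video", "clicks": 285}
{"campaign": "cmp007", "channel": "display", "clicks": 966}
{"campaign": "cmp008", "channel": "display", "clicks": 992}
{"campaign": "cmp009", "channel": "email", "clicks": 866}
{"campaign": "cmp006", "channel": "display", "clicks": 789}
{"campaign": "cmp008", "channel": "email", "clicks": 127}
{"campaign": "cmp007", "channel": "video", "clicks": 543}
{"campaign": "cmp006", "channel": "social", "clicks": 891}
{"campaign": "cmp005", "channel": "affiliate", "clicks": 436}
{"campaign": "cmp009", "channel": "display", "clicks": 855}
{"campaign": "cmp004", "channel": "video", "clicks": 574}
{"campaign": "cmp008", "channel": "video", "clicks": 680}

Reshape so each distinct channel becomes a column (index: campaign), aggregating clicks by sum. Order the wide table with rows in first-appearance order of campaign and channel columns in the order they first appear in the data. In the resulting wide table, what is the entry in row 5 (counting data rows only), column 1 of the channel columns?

With rows in first-appearance order of campaign, row 5 is campaign=cmp004. channel columns in first-appearance order: display, email, social, affiliate, video; column 1 is display.
Long rows with campaign=cmp004, channel=display: 936 + 423 = 1359.

1359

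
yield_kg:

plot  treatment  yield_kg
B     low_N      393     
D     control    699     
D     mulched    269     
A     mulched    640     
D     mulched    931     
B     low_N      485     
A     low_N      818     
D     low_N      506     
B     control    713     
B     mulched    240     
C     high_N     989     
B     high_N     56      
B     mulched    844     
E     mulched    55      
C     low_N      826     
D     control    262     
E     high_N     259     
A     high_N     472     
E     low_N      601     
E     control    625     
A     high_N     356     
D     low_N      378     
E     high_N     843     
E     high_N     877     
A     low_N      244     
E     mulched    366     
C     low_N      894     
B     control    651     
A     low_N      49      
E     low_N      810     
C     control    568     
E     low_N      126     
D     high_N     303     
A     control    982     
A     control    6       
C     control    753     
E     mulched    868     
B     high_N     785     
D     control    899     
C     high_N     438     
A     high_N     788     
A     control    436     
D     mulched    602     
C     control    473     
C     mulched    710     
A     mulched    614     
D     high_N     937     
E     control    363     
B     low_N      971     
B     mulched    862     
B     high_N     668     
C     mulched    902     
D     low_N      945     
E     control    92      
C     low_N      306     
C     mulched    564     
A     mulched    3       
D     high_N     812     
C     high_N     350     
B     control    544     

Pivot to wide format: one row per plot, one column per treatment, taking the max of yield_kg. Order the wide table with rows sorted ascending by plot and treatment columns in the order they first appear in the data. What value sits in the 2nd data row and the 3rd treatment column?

With rows sorted ascending by plot, row 2 is plot=B. treatment columns in first-appearance order: low_N, control, mulched, high_N; column 3 is mulched.
Long rows with plot=B, treatment=mulched: max(240, 844, 862) = 862.

862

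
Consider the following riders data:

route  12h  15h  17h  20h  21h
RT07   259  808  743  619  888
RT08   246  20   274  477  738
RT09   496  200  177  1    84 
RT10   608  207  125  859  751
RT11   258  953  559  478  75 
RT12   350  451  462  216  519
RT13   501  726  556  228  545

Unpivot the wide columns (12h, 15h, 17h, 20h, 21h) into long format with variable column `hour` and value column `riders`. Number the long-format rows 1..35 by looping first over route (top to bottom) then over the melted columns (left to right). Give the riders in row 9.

477

35 rows total (7 × 5). Row 9: index ⌊(9-1)/5⌋ = 1 into route → RT08; (9-1) mod 5 = 3 into the melted columns → 20h.
So row 9 is (RT08, 20h, 477); riders = 477.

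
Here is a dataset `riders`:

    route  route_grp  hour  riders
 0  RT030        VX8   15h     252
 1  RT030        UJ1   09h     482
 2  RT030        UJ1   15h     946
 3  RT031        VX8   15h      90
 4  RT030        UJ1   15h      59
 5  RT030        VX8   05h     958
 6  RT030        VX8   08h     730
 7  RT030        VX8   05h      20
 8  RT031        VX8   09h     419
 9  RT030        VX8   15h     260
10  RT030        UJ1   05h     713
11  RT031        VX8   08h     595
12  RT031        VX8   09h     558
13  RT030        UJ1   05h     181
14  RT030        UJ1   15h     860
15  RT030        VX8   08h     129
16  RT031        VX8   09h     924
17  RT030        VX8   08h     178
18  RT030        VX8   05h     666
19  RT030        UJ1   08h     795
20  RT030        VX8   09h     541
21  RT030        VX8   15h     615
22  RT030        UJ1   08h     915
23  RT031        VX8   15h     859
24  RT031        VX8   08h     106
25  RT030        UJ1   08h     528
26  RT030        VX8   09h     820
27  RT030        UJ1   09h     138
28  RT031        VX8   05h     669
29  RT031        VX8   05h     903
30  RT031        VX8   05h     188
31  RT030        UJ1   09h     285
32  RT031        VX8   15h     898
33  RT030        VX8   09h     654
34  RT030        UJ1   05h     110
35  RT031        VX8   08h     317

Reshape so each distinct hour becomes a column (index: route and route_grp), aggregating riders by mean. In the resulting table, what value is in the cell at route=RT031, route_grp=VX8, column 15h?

Rows with route=RT031, route_grp=VX8 and hour=15h: riders values are 90, 859, 898.
(90 + 859 + 898) / 3 = 615.67.

615.67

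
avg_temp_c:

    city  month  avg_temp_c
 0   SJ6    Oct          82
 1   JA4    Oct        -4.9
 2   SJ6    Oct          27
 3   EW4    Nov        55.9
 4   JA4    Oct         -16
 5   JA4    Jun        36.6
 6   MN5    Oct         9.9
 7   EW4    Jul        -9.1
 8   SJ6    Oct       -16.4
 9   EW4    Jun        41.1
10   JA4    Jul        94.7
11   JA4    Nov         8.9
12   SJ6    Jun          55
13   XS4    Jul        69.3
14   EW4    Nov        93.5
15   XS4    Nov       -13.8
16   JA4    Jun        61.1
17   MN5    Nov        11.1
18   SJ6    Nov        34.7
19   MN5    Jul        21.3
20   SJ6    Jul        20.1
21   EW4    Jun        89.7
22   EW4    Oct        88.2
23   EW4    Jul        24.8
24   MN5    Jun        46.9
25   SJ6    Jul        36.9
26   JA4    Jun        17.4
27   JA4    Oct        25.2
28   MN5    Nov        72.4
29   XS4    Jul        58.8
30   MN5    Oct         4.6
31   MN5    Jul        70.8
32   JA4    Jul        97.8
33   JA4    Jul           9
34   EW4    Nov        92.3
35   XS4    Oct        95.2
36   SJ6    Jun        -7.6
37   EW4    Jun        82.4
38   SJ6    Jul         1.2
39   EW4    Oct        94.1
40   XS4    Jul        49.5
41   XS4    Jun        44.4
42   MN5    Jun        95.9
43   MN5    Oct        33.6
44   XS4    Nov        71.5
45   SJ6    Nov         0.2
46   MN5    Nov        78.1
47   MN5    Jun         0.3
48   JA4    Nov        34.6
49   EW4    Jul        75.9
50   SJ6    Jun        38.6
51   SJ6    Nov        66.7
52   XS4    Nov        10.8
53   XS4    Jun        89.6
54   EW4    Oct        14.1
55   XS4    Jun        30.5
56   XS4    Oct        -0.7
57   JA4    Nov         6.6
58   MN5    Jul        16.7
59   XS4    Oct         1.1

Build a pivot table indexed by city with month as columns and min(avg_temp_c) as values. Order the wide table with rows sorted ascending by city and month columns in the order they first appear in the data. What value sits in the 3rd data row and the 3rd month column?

With rows sorted ascending by city, row 3 is city=MN5. month columns in first-appearance order: Oct, Nov, Jun, Jul; column 3 is Jun.
Long rows with city=MN5, month=Jun: min(46.9, 95.9, 0.3) = 0.3.

0.3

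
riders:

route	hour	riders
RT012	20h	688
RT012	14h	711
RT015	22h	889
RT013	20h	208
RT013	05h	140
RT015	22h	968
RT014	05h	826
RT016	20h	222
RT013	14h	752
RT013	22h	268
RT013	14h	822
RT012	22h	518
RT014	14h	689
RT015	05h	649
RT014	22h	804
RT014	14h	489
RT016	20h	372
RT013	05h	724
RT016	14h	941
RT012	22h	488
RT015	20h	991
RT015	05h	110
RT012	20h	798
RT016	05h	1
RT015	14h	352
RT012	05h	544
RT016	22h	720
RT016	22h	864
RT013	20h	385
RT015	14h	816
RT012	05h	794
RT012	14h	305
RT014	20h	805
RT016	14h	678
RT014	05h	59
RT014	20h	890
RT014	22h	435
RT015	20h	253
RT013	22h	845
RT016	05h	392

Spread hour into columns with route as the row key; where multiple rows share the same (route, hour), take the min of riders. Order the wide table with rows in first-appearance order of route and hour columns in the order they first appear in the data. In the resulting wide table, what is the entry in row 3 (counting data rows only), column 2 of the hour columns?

With rows in first-appearance order of route, row 3 is route=RT013. hour columns in first-appearance order: 20h, 14h, 22h, 05h; column 2 is 14h.
Long rows with route=RT013, hour=14h: min(752, 822) = 752.

752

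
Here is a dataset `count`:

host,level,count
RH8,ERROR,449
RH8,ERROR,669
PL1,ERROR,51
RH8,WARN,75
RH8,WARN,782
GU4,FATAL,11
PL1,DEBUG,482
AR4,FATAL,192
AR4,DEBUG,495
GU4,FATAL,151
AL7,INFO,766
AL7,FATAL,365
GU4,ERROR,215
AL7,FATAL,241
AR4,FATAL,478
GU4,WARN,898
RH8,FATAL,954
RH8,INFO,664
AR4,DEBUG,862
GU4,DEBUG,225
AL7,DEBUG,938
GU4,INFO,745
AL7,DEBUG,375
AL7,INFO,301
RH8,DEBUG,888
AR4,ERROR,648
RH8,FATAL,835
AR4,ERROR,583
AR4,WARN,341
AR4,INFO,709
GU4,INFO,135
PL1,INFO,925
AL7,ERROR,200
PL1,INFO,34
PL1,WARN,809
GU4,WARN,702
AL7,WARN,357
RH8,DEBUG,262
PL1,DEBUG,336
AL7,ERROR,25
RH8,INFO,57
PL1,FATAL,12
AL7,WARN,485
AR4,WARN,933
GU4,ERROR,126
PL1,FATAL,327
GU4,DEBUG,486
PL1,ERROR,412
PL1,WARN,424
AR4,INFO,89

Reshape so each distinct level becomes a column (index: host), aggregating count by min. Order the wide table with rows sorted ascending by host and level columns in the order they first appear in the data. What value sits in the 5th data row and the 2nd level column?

With rows sorted ascending by host, row 5 is host=RH8. level columns in first-appearance order: ERROR, WARN, FATAL, DEBUG, INFO; column 2 is WARN.
Long rows with host=RH8, level=WARN: min(75, 782) = 75.

75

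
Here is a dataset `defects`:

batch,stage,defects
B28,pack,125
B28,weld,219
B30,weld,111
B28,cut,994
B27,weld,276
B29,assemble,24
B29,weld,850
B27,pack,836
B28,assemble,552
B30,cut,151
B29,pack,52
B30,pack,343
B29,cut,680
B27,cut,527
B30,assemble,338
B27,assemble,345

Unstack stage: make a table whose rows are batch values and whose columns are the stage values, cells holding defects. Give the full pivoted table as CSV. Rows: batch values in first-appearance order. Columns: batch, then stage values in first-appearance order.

batch,pack,weld,cut,assemble
B28,125,219,994,552
B30,343,111,151,338
B27,836,276,527,345
B29,52,850,680,24

Columns: batch plus the 4 distinct stage values (pack, weld, cut, assemble).
For example, row B28 column pack takes defects=125 from the long row (B28, pack).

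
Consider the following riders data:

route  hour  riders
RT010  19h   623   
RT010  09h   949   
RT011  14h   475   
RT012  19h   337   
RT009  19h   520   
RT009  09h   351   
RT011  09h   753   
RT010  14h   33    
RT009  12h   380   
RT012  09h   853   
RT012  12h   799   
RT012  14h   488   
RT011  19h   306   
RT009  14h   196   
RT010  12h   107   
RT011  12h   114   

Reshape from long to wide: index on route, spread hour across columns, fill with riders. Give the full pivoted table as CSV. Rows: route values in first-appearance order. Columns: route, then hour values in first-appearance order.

route,19h,09h,14h,12h
RT010,623,949,33,107
RT011,306,753,475,114
RT012,337,853,488,799
RT009,520,351,196,380

Columns: route plus the 4 distinct hour values (19h, 09h, 14h, 12h).
For example, row RT010 column 19h takes riders=623 from the long row (RT010, 19h).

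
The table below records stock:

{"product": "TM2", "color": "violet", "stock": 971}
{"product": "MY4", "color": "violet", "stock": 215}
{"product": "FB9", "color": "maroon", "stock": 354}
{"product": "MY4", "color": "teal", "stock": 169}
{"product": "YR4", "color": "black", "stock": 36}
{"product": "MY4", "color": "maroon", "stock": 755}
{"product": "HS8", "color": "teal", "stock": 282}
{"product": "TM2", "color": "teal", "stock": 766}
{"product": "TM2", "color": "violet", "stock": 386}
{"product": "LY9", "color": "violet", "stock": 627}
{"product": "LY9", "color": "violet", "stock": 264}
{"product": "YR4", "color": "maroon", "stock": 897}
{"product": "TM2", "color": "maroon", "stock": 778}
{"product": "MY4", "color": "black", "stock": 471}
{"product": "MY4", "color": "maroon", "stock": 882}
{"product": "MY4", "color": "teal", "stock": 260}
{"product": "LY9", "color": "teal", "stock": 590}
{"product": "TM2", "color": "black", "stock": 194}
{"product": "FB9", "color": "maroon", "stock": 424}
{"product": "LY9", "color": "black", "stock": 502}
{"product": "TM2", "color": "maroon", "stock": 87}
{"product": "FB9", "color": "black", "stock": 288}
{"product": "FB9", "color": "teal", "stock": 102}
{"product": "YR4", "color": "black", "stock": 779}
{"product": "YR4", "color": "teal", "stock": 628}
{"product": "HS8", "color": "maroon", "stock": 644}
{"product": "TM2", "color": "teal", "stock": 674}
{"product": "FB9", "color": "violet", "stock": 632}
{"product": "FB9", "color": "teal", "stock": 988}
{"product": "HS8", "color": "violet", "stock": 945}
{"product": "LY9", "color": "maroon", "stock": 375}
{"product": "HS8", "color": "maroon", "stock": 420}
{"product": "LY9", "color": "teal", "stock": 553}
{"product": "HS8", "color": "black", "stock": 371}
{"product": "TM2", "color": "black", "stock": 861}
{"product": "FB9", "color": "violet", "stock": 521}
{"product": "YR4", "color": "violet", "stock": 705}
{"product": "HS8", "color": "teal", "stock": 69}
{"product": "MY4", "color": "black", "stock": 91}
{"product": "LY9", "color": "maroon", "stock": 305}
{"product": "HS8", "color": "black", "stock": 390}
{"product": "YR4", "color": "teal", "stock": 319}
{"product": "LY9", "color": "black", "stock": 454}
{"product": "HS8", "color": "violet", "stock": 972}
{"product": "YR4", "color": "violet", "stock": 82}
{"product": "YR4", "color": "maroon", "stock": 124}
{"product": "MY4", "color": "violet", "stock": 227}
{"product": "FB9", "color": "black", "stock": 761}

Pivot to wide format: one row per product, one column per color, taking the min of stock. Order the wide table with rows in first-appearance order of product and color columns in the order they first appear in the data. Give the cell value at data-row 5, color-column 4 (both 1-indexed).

371

With rows in first-appearance order of product, row 5 is product=HS8. color columns in first-appearance order: violet, maroon, teal, black; column 4 is black.
Long rows with product=HS8, color=black: min(371, 390) = 371.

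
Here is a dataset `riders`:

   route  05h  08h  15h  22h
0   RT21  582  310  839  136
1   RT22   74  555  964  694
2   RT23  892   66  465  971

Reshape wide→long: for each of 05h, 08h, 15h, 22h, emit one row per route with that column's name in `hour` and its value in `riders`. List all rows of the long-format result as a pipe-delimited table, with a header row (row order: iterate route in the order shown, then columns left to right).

Each (route, column) pair becomes one row: 3 × 4 = 12 rows.
For example, (RT21, 05h) → riders=582.

| route | hour | riders |
| RT21 | 05h | 582 |
| RT21 | 08h | 310 |
| RT21 | 15h | 839 |
| RT21 | 22h | 136 |
| RT22 | 05h | 74 |
| RT22 | 08h | 555 |
| RT22 | 15h | 964 |
| RT22 | 22h | 694 |
| RT23 | 05h | 892 |
| RT23 | 08h | 66 |
| RT23 | 15h | 465 |
| RT23 | 22h | 971 |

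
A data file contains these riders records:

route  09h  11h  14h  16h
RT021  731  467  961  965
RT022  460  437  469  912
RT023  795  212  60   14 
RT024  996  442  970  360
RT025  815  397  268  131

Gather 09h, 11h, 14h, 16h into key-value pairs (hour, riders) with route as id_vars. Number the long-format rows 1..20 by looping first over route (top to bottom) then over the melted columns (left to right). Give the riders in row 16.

20 rows total (5 × 4). Row 16: index ⌊(16-1)/4⌋ = 3 into route → RT024; (16-1) mod 4 = 3 into the melted columns → 16h.
So row 16 is (RT024, 16h, 360); riders = 360.

360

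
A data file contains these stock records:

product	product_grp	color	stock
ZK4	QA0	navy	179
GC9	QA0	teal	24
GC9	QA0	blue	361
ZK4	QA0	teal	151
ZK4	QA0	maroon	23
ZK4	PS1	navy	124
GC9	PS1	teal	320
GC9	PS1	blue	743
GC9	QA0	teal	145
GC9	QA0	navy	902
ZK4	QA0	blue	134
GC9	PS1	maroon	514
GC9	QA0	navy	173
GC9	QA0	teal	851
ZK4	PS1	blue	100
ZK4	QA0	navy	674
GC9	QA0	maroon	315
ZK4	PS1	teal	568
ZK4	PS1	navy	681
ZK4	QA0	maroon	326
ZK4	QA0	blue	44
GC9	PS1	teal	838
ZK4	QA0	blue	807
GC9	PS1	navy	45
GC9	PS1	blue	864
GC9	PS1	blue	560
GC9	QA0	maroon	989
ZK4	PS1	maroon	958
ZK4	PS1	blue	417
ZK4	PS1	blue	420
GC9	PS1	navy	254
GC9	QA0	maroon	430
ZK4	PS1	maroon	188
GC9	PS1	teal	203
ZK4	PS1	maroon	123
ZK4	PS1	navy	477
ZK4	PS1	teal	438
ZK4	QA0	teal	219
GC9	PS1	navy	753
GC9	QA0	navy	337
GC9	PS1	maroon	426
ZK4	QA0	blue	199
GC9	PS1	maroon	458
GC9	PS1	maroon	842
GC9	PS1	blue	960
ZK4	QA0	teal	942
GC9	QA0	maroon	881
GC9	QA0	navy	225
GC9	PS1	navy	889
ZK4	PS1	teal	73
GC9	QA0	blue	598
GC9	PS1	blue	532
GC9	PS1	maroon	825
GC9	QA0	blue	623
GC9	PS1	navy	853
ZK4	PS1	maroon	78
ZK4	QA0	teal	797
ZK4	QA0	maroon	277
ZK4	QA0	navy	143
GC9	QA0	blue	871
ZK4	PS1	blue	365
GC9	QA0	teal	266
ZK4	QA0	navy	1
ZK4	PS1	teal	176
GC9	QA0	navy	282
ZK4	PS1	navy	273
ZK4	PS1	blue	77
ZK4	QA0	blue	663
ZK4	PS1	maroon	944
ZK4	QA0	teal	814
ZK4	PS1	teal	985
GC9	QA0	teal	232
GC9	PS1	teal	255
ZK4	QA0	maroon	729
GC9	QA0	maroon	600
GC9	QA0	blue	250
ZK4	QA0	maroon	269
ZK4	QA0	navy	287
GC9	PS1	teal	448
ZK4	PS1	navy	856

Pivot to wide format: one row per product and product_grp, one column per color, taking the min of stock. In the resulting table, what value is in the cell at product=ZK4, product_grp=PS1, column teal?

73

Rows with product=ZK4, product_grp=PS1 and color=teal: stock values are 568, 438, 73, 176, 985.
min(568, 438, 73, 176, 985) = 73.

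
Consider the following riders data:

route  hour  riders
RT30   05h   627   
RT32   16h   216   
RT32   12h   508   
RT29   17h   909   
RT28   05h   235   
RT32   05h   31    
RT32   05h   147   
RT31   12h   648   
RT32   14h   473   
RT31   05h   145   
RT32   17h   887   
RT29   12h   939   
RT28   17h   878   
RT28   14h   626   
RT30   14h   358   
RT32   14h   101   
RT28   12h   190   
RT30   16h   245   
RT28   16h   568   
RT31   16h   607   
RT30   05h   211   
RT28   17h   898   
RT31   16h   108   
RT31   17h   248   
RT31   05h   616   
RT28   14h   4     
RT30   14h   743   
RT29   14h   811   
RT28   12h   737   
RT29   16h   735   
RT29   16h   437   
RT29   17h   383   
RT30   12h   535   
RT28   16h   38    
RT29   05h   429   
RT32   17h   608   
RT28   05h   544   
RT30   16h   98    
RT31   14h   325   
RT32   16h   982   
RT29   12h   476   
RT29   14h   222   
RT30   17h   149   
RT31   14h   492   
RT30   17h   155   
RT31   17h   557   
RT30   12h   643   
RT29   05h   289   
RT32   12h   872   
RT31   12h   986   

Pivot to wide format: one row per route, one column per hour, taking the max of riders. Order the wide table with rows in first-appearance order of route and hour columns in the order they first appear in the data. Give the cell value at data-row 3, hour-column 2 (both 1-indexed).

With rows in first-appearance order of route, row 3 is route=RT29. hour columns in first-appearance order: 05h, 16h, 12h, 17h, 14h; column 2 is 16h.
Long rows with route=RT29, hour=16h: max(735, 437) = 735.

735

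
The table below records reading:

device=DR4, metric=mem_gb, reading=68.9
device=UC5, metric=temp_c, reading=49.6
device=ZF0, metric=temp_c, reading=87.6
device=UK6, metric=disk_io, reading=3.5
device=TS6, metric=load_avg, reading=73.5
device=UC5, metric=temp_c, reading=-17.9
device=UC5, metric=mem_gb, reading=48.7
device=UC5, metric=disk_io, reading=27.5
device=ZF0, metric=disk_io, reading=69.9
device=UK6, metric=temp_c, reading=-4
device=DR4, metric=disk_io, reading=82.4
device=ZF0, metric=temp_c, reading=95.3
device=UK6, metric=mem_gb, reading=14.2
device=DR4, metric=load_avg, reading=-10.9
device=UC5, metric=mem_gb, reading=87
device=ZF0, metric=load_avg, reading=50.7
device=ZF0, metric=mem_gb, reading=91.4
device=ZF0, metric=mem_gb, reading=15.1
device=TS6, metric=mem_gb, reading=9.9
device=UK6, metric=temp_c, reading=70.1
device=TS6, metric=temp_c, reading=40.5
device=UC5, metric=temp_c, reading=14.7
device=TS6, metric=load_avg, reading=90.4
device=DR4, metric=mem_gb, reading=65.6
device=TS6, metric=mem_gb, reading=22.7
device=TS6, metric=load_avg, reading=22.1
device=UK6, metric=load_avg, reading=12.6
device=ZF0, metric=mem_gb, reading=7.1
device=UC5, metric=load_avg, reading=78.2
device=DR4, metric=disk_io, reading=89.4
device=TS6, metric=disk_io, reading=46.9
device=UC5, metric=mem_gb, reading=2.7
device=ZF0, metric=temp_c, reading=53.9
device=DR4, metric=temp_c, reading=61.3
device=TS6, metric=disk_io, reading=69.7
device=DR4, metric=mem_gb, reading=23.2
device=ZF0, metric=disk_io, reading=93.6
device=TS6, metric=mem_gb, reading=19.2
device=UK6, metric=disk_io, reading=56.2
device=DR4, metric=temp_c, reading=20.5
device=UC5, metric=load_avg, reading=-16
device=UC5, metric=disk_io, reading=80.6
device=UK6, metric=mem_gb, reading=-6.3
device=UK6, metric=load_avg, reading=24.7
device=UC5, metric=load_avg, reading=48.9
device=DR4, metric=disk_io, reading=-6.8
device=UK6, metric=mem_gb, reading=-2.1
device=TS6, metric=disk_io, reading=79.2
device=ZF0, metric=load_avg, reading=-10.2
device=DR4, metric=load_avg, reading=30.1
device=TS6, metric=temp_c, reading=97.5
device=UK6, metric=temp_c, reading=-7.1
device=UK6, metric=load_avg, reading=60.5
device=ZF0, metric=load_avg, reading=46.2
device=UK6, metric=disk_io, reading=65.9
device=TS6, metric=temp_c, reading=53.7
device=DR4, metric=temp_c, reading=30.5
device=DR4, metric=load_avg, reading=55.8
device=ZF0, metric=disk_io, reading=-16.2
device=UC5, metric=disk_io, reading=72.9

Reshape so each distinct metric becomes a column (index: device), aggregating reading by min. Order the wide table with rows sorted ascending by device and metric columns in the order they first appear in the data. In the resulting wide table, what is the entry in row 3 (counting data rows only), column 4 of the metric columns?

With rows sorted ascending by device, row 3 is device=UC5. metric columns in first-appearance order: mem_gb, temp_c, disk_io, load_avg; column 4 is load_avg.
Long rows with device=UC5, metric=load_avg: min(78.2, -16, 48.9) = -16.

-16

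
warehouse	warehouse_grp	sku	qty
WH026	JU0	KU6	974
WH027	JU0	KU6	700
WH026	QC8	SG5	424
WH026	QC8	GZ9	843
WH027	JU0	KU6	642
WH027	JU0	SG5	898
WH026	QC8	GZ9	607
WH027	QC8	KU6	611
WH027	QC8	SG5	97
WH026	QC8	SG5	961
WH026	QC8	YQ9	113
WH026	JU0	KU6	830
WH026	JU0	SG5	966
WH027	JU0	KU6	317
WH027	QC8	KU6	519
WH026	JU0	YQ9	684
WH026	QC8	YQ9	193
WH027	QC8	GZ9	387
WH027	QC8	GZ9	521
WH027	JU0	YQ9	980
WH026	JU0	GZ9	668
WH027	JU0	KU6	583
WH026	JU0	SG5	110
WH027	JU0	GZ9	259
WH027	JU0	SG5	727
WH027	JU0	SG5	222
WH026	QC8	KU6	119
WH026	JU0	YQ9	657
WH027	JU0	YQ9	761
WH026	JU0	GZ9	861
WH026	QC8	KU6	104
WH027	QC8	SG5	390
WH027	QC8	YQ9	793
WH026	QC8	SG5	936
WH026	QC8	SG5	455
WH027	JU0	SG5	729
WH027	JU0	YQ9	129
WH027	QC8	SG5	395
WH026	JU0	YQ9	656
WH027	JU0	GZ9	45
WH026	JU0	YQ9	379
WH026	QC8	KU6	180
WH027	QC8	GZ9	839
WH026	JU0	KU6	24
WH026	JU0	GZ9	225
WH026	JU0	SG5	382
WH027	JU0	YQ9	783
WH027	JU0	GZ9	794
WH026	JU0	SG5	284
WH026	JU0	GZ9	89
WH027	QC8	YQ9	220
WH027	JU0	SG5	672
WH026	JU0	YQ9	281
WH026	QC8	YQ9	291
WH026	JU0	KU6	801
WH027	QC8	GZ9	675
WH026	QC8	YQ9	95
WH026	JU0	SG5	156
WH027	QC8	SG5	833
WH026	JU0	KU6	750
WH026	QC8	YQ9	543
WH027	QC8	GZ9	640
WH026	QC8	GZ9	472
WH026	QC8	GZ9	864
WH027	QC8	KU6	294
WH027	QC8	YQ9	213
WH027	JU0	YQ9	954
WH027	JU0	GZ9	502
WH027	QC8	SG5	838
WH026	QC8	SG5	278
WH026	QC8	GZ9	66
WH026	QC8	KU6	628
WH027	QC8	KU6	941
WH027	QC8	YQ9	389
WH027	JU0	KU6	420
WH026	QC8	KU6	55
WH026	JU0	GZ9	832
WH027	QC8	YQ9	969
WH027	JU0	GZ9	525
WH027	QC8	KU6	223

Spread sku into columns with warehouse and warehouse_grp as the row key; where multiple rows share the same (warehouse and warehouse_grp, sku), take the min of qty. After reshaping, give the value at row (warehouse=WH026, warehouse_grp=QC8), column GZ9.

66

Rows with warehouse=WH026, warehouse_grp=QC8 and sku=GZ9: qty values are 843, 607, 472, 864, 66.
min(843, 607, 472, 864, 66) = 66.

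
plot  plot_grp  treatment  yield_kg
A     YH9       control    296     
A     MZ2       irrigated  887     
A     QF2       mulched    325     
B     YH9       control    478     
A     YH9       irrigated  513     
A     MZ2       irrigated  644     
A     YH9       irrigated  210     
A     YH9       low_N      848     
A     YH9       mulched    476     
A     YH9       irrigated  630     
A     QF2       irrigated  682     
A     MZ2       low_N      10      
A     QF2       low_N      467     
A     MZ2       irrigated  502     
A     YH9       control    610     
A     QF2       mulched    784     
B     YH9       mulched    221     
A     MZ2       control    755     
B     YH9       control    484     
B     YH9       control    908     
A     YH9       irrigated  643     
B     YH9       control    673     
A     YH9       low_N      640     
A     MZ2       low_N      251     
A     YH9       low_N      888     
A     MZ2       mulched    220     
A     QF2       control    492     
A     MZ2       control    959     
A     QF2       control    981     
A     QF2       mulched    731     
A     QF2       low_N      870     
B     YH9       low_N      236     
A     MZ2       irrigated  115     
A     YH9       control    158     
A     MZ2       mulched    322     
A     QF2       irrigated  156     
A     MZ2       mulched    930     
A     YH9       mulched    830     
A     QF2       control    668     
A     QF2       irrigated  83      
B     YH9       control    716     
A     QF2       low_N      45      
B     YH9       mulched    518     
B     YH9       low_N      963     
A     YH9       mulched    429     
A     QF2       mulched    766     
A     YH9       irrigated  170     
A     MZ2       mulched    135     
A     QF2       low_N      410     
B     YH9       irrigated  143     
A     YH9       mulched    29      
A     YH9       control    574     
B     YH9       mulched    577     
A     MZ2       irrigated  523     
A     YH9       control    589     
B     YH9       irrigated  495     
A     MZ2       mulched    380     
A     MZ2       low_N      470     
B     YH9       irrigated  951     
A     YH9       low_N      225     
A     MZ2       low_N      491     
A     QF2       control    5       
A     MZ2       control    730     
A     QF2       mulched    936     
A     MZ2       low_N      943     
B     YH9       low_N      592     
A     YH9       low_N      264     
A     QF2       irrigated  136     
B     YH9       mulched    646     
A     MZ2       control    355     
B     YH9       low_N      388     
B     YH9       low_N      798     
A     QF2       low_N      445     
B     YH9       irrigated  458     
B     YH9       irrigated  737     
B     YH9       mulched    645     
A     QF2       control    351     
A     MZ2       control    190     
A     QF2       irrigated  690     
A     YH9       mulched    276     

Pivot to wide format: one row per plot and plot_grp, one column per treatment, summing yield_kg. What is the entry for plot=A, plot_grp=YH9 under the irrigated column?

2166

Rows with plot=A, plot_grp=YH9 and treatment=irrigated: yield_kg values are 513, 210, 630, 643, 170.
513 + 210 + 630 + 643 + 170 = 2166.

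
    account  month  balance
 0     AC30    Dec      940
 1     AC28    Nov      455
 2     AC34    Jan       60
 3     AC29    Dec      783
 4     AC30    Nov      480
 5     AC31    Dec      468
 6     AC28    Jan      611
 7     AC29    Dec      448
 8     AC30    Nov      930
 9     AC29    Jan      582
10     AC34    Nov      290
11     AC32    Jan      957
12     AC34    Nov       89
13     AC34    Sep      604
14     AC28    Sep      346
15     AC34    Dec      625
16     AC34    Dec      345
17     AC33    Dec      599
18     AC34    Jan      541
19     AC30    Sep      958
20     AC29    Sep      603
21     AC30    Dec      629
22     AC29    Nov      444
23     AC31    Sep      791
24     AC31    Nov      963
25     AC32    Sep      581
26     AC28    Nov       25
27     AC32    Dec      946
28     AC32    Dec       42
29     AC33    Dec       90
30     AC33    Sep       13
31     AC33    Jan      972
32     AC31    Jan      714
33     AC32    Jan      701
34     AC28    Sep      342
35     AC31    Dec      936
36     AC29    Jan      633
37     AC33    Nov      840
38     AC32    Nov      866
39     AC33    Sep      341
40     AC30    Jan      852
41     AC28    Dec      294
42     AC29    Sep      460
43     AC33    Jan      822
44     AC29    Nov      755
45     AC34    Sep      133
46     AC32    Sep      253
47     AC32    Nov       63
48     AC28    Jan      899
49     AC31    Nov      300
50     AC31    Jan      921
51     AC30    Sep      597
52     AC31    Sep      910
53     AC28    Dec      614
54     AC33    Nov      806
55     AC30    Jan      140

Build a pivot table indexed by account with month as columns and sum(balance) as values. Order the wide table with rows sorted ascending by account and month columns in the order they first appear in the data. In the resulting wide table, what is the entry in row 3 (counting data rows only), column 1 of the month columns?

1569

With rows sorted ascending by account, row 3 is account=AC30. month columns in first-appearance order: Dec, Nov, Jan, Sep; column 1 is Dec.
Long rows with account=AC30, month=Dec: 940 + 629 = 1569.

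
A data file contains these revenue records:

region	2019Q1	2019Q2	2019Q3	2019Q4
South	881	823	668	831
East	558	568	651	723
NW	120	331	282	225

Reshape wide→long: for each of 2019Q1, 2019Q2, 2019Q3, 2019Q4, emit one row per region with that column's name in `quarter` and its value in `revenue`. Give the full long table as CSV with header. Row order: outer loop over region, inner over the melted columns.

Each (region, column) pair becomes one row: 3 × 4 = 12 rows.
For example, (South, 2019Q1) → revenue=881.

region,quarter,revenue
South,2019Q1,881
South,2019Q2,823
South,2019Q3,668
South,2019Q4,831
East,2019Q1,558
East,2019Q2,568
East,2019Q3,651
East,2019Q4,723
NW,2019Q1,120
NW,2019Q2,331
NW,2019Q3,282
NW,2019Q4,225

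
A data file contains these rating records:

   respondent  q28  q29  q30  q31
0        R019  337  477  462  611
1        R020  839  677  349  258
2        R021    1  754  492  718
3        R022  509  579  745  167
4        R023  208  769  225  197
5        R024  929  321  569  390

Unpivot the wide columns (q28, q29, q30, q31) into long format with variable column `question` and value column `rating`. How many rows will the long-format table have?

24

6 respondent values × 4 melted columns = 24 rows.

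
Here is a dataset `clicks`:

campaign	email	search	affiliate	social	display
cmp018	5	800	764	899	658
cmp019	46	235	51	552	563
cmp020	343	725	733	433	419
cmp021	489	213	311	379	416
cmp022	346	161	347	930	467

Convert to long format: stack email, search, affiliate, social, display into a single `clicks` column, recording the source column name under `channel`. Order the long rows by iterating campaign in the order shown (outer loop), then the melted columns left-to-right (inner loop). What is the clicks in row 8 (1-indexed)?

51

25 rows total (5 × 5). Row 8: index ⌊(8-1)/5⌋ = 1 into campaign → cmp019; (8-1) mod 5 = 2 into the melted columns → affiliate.
So row 8 is (cmp019, affiliate, 51); clicks = 51.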